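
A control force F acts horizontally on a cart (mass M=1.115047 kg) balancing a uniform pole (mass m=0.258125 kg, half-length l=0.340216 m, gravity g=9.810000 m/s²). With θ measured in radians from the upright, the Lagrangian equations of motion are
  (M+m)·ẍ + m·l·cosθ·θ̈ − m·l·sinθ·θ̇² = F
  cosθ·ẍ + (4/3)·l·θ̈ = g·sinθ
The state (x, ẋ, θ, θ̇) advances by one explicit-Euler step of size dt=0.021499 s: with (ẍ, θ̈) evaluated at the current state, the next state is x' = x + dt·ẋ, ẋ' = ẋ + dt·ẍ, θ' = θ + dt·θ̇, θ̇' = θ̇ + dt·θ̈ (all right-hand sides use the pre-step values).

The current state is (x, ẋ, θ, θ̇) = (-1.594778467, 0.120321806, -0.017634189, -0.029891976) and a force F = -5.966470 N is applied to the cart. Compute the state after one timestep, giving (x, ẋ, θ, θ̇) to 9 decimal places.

sinθ=-0.017633275, cosθ=0.999844522
temp = (F + m·l·θ̇²·sinθ)/(M+m) = (-5.966470 + -0.000001384)/1.373172 = -4.345028433
θ̈ = (g·sinθ − cosθ·temp)/(l·(4/3 − m·cos²θ/(M+m))) = 10.704374890
ẍ = temp − m·l·θ̈·cosθ/(M+m) = -5.029497216
Euler: x'=-1.594778467+0.021499·0.120321806=-1.592191668, ẋ'=0.120321806+0.021499·-5.029497216=0.012192645
       θ'=-0.017634189+0.021499·-0.029891976=-0.018276837, θ̇'=-0.029891976+0.021499·10.704374890=0.200241380

(-1.592191668, 0.012192645, -0.018276837, 0.200241380)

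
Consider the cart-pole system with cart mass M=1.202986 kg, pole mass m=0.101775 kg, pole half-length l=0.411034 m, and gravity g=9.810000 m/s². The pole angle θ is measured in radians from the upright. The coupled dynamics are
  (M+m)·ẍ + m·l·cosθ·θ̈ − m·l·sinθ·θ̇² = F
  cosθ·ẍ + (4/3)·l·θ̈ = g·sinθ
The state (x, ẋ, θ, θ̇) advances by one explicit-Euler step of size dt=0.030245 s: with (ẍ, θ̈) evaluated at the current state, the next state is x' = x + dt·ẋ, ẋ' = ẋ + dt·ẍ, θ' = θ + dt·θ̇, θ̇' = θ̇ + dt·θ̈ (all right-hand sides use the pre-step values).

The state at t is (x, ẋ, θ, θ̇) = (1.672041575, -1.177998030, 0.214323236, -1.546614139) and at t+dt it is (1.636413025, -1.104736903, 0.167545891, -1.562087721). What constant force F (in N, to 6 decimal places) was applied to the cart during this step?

F = 3.118270 N

ẍ = (ẋ'−ẋ)/dt = (-1.104736903−-1.177998030)/0.030245 = 2.422256
θ̈ = (θ̇'−θ̇)/dt = (-1.562087721−-1.546614139)/0.030245 = -0.511608
sinθ=0.212686, cosθ=0.977121
F = (M+m)·ẍ + m·l·cosθ·θ̈ − m·l·sinθ·θ̇² = 3.160465 + -0.020912 − 0.021282 = 3.118270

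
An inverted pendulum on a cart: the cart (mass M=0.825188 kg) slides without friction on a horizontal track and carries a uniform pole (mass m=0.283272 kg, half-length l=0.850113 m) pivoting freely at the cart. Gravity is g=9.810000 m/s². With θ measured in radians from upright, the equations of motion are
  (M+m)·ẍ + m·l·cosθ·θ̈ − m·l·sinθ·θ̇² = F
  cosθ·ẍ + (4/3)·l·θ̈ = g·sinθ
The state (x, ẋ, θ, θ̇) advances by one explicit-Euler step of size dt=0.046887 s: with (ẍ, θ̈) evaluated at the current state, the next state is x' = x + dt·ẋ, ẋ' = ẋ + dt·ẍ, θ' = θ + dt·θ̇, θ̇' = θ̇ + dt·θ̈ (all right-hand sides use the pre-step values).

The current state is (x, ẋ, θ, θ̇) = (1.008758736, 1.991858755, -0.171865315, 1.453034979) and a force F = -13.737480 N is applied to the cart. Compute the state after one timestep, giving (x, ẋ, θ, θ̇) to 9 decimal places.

sinθ=-0.171020480, cosθ=0.985267474
temp = (F + m·l·θ̇²·sinθ)/(M+m) = (-13.737480 + -0.086952198)/1.108460 = -12.471746566
θ̈ = (g·sinθ − cosθ·temp)/(l·(4/3 − m·cos²θ/(M+m))) = 11.500579472
ẍ = temp − m·l·θ̈·cosθ/(M+m) = -14.933441035
Euler: x'=1.008758736+0.046887·1.991858755=1.102151017, ẋ'=1.991858755+0.046887·-14.933441035=1.291674505
       θ'=-0.171865315+0.046887·1.453034979=-0.103736864, θ̇'=1.453034979+0.046887·11.500579472=1.992262649

(1.102151017, 1.291674505, -0.103736864, 1.992262649)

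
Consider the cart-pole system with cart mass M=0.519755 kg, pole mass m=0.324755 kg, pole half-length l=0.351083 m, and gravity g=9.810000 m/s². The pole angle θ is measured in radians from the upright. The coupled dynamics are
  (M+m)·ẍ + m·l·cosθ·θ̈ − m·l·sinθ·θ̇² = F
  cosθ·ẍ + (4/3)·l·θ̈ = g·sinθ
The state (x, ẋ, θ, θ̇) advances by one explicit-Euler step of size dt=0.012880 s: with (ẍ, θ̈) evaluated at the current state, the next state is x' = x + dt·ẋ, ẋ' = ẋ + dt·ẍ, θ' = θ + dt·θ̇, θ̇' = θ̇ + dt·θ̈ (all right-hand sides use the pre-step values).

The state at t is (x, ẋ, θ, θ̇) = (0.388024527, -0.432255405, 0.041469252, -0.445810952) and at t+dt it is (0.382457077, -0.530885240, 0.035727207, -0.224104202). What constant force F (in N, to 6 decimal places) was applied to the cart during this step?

F = -4.506957 N

ẍ = (ẋ'−ẋ)/dt = (-0.530885240−-0.432255405)/0.012880 = -7.657596
θ̈ = (θ̇'−θ̇)/dt = (-0.224104202−-0.445810952)/0.012880 = 17.213257
sinθ=0.041457, cosθ=0.999140
F = (M+m)·ẍ + m·l·cosθ·θ̈ − m·l·sinθ·θ̇² = -6.466916 + 1.960899 − 0.000939 = -4.506957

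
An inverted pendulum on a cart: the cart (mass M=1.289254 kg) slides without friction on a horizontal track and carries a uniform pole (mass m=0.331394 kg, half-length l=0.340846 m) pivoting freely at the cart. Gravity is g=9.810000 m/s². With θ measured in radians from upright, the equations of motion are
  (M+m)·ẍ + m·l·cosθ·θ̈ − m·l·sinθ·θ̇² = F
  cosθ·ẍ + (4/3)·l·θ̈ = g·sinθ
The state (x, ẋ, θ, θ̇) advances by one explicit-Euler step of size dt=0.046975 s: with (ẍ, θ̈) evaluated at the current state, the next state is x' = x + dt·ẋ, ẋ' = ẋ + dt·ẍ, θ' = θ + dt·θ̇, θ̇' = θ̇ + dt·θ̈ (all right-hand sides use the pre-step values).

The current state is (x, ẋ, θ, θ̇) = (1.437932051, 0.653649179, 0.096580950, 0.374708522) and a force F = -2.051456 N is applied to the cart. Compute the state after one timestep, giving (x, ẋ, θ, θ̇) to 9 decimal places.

(1.468637221, 0.575587799, 0.114182883, 0.643455965)

sinθ=0.096430871, cosθ=0.995339684
temp = (F + m·l·θ̇²·sinθ)/(M+m) = (-2.051456 + 0.001529347)/1.620648 = -1.264880870
θ̈ = (g·sinθ − cosθ·temp)/(l·(4/3 − m·cos²θ/(M+m))) = 5.721073832
ẍ = temp − m·l·θ̈·cosθ/(M+m) = -1.661764346
Euler: x'=1.437932051+0.046975·0.653649179=1.468637221, ẋ'=0.653649179+0.046975·-1.661764346=0.575587799
       θ'=0.096580950+0.046975·0.374708522=0.114182883, θ̇'=0.374708522+0.046975·5.721073832=0.643455965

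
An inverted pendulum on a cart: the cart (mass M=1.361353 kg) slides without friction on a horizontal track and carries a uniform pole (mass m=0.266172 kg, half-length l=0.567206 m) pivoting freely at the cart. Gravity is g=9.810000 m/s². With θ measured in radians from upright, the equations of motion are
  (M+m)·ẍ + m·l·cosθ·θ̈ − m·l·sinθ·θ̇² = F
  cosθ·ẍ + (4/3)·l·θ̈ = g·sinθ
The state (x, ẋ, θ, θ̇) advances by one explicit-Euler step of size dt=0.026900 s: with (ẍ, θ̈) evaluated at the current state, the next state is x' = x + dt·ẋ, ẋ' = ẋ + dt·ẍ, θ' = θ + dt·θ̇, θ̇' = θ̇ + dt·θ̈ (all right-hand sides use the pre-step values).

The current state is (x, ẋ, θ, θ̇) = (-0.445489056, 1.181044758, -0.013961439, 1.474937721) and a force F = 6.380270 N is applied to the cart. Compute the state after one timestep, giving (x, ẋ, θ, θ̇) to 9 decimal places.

(-0.413718952, 1.301667420, 0.025714386, 1.310585982)

sinθ=-0.013960985, cosθ=0.999902541
temp = (F + m·l·θ̇²·sinθ)/(M+m) = (6.380270 + -0.004585288)/1.627525 = 3.917411230
θ̈ = (g·sinθ − cosθ·temp)/(l·(4/3 − m·cos²θ/(M+m))) = -6.109730091
ẍ = temp − m·l·θ̈·cosθ/(M+m) = 4.484113839
Euler: x'=-0.445489056+0.026900·1.181044758=-0.413718952, ẋ'=1.181044758+0.026900·4.484113839=1.301667420
       θ'=-0.013961439+0.026900·1.474937721=0.025714386, θ̇'=1.474937721+0.026900·-6.109730091=1.310585982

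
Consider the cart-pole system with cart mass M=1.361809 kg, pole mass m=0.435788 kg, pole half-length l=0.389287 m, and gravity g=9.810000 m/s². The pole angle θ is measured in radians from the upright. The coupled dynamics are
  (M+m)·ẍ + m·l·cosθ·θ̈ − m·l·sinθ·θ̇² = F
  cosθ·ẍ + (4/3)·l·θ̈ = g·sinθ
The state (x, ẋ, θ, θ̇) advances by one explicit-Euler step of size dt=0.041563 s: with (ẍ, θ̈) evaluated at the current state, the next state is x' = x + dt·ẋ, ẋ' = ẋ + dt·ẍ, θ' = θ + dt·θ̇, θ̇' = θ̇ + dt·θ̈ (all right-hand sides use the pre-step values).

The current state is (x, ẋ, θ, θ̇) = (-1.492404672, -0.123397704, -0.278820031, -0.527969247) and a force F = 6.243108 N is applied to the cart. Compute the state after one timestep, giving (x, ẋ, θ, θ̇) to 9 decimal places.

sinθ=-0.275221441, cosθ=0.961380860
temp = (F + m·l·θ̇²·sinθ)/(M+m) = (6.243108 + -0.013015015)/1.797597 = 3.465789598
θ̈ = (g·sinθ − cosθ·temp)/(l·(4/3 − m·cos²θ/(M+m))) = -13.968351263
ẍ = temp − m·l·θ̈·cosθ/(M+m) = 4.733130505
Euler: x'=-1.492404672+0.041563·-0.123397704=-1.497533451, ẋ'=-0.123397704+0.041563·4.733130505=0.073325399
       θ'=-0.278820031+0.041563·-0.527969247=-0.300764017, θ̇'=-0.527969247+0.041563·-13.968351263=-1.108535831

(-1.497533451, 0.073325399, -0.300764017, -1.108535831)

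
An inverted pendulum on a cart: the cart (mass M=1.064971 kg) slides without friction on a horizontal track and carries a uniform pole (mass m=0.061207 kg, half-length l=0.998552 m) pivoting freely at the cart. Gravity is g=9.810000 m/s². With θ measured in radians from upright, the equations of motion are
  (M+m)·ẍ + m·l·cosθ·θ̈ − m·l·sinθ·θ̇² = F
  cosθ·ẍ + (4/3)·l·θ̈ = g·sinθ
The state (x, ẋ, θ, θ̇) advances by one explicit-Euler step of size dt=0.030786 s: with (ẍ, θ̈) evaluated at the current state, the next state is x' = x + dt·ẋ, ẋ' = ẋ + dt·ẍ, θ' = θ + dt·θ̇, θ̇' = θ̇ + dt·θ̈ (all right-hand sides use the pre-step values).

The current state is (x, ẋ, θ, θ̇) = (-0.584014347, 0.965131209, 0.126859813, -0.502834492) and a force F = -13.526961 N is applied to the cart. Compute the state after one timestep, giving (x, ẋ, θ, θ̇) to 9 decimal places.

sinθ=0.126519819, cosθ=0.991964080
temp = (F + m·l·θ̇²·sinθ)/(M+m) = (-13.526961 + 0.001955152)/1.126178 = -12.009651981
θ̈ = (g·sinθ − cosθ·temp)/(l·(4/3 − m·cos²θ/(M+m))) = 10.292875437
ẍ = temp − m·l·θ̈·cosθ/(M+m) = -12.563763787
Euler: x'=-0.584014347+0.030786·0.965131209=-0.554301818, ẋ'=0.965131209+0.030786·-12.563763787=0.578343177
       θ'=0.126859813+0.030786·-0.502834492=0.111379550, θ̇'=-0.502834492+0.030786·10.292875437=-0.185958029

(-0.554301818, 0.578343177, 0.111379550, -0.185958029)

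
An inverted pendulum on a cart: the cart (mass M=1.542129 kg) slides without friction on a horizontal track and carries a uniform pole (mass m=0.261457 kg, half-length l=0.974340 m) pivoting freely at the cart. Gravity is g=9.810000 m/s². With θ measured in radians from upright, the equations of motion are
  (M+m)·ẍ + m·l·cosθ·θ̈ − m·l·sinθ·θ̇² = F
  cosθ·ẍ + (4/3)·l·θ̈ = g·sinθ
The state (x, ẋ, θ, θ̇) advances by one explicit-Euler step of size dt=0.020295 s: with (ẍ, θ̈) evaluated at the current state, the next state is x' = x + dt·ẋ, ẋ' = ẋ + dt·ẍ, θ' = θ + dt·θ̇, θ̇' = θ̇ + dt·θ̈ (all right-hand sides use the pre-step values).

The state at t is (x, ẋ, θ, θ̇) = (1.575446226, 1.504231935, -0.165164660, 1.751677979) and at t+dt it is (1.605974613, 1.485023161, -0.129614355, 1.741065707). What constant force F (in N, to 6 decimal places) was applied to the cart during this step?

F = -1.709933 N

ẍ = (ẋ'−ẋ)/dt = (1.485023161−1.504231935)/0.020295 = -0.946478
θ̈ = (θ̇'−θ̇)/dt = (1.741065707−1.751677979)/0.020295 = -0.522901
sinθ=-0.164415, cosθ=0.986391
F = (M+m)·ẍ + m·l·cosθ·θ̈ − m·l·sinθ·θ̇² = -1.707055 + -0.131395 − -0.128517 = -1.709933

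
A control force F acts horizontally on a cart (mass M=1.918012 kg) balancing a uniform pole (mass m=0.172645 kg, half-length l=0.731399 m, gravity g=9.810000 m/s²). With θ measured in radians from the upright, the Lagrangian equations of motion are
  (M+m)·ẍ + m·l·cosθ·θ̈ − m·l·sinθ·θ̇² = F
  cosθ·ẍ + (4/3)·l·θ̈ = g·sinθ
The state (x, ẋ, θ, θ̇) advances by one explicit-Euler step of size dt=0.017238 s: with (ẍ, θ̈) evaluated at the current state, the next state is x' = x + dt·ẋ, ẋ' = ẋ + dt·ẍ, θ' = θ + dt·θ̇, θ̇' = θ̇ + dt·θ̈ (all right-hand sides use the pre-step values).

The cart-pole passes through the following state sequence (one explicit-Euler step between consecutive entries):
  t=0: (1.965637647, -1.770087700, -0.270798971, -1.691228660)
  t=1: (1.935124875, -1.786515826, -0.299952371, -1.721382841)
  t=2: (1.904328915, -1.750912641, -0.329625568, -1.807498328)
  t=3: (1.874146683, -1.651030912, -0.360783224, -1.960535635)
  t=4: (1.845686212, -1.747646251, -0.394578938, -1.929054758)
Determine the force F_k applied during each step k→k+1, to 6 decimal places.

F_0 = -2.108657 N
F_1 = 3.825927 N
F_2 = 11.186696 N
F_3 = -11.330598 N

step 0→1:
  ẍ = (ẋ'−ẋ)/dt = (-1.786515826−-1.770087700)/0.017238 = -0.953018
  θ̈ = (θ̇'−θ̇)/dt = (-1.721382841−-1.691228660)/0.017238 = -1.749285
  sinθ=-0.267501, cosθ=0.963557
  F = (M+m)·ẍ + m·l·cosθ·θ̈ − m·l·sinθ·θ̇² = -1.992434 + -0.212837 − -0.096614 = -2.108657
step 1→2:
  ẍ = (ẋ'−ẋ)/dt = (-1.750912641−-1.786515826)/0.017238 = 2.065390
  θ̈ = (θ̇'−θ̇)/dt = (-1.807498328−-1.721382841)/0.017238 = -4.995677
  sinθ=-0.295475, cosθ=0.955351
  F = (M+m)·ẍ + m·l·cosθ·θ̈ − m·l·sinθ·θ̇² = 4.318021 + -0.602650 − -0.110556 = 3.825927
step 2→3:
  ẍ = (ẋ'−ẋ)/dt = (-1.651030912−-1.750912641)/0.017238 = 5.794276
  θ̈ = (θ̇'−θ̇)/dt = (-1.960535635−-1.807498328)/0.017238 = -8.877904
  sinθ=-0.323689, cosθ=0.946164
  F = (M+m)·ẍ + m·l·cosθ·θ̈ − m·l·sinθ·θ̇² = 12.113844 + -1.060682 − -0.133534 = 11.186696
step 3→4:
  ẍ = (ẋ'−ẋ)/dt = (-1.747646251−-1.651030912)/0.017238 = -5.604788
  θ̈ = (θ̇'−θ̇)/dt = (-1.929054758−-1.960535635)/0.017238 = 1.826249
  sinθ=-0.353007, cosθ=0.935621
  F = (M+m)·ẍ + m·l·cosθ·θ̈ − m·l·sinθ·θ̇² = -11.717690 + 0.215759 − -0.171333 = -11.330598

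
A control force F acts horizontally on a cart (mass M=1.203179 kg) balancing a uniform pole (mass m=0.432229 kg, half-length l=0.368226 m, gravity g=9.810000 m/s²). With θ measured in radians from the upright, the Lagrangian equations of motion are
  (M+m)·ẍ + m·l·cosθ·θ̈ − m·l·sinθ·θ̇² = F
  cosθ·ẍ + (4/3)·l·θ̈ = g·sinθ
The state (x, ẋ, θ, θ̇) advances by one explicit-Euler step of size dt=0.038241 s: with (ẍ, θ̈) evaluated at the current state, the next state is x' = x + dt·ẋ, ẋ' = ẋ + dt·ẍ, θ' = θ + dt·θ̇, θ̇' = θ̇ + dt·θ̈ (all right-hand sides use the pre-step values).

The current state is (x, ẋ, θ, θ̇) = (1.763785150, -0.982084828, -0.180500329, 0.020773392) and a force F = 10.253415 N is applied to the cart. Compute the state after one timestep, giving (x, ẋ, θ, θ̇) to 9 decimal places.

(1.726229244, -0.669167638, -0.179705934, -0.743390665)

sinθ=-0.179521797, cosθ=0.983753996
temp = (F + m·l·θ̇²·sinθ)/(M+m) = (10.253415 + -0.000012330)/1.635408 = 6.269629762
θ̈ = (g·sinθ − cosθ·temp)/(l·(4/3 − m·cos²θ/(M+m))) = -19.982847138
ẍ = temp − m·l·θ̈·cosθ/(M+m) = 8.182766934
Euler: x'=1.763785150+0.038241·-0.982084828=1.726229244, ẋ'=-0.982084828+0.038241·8.182766934=-0.669167638
       θ'=-0.180500329+0.038241·0.020773392=-0.179705934, θ̇'=0.020773392+0.038241·-19.982847138=-0.743390665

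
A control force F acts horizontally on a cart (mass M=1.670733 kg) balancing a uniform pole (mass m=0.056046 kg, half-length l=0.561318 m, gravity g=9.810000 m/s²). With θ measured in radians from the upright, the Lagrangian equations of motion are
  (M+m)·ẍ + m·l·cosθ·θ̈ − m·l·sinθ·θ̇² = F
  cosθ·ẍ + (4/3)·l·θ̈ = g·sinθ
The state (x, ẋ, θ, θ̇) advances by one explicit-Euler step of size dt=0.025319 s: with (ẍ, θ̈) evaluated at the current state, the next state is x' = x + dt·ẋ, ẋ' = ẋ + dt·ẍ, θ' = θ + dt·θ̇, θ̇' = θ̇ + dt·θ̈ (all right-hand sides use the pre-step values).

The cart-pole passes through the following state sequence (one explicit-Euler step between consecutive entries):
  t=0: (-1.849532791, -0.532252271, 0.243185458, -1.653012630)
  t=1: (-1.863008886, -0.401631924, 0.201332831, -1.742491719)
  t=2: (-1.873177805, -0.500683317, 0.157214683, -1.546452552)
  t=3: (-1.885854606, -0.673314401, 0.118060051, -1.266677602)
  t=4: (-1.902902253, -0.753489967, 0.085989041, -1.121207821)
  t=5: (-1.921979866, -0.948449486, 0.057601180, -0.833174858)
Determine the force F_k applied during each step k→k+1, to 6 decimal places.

F_0 = 8.779819 N
F_1 = -6.535833 N
F_2 = -11.442036 N
F_3 = -5.294500 N
F_4 = -12.943247 N

step 0→1:
  ẍ = (ẋ'−ẋ)/dt = (-0.401631924−-0.532252271)/0.025319 = 5.158985
  θ̈ = (θ̇'−θ̇)/dt = (-1.742491719−-1.653012630)/0.025319 = -3.534069
  sinθ=0.240796, cosθ=0.970576
  F = (M+m)·ẍ + m·l·cosθ·θ̈ − m·l·sinθ·θ̇² = 8.908427 + -0.107909 − 0.020699 = 8.779819
step 1→2:
  ẍ = (ẋ'−ẋ)/dt = (-0.500683317−-0.401631924)/0.025319 = -3.912137
  θ̈ = (θ̇'−θ̇)/dt = (-1.546452552−-1.742491719)/0.025319 = 7.742769
  sinθ=0.199975, cosθ=0.979801
  F = (M+m)·ẍ + m·l·cosθ·θ̈ − m·l·sinθ·θ̇² = -6.755396 + 0.238664 − 0.019102 = -6.535833
step 2→3:
  ẍ = (ẋ'−ẋ)/dt = (-0.673314401−-0.500683317)/0.025319 = -6.818243
  θ̈ = (θ̇'−θ̇)/dt = (-1.266677602−-1.546452552)/0.025319 = 11.050000
  sinθ=0.156568, cosθ=0.987667
  F = (M+m)·ẍ + m·l·cosθ·θ̈ − m·l·sinθ·θ̇² = -11.773598 + 0.343342 − 0.011780 = -11.442036
step 3→4:
  ẍ = (ẋ'−ẋ)/dt = (-0.753489967−-0.673314401)/0.025319 = -3.166617
  θ̈ = (θ̇'−θ̇)/dt = (-1.121207821−-1.266677602)/0.025319 = 5.745479
  sinθ=0.117786, cosθ=0.993039
  F = (M+m)·ẍ + m·l·cosθ·θ̈ − m·l·sinθ·θ̇² = -5.468047 + 0.179492 − 0.005945 = -5.294500
step 4→5:
  ẍ = (ẋ'−ẋ)/dt = (-0.948449486−-0.753489967)/0.025319 = -7.700127
  θ̈ = (θ̇'−θ̇)/dt = (-0.833174858−-1.121207821)/0.025319 = 11.376159
  sinθ=0.085883, cosθ=0.996305
  F = (M+m)·ẍ + m·l·cosθ·θ̈ − m·l·sinθ·θ̇² = -13.296418 + 0.356567 − 0.003397 = -12.943247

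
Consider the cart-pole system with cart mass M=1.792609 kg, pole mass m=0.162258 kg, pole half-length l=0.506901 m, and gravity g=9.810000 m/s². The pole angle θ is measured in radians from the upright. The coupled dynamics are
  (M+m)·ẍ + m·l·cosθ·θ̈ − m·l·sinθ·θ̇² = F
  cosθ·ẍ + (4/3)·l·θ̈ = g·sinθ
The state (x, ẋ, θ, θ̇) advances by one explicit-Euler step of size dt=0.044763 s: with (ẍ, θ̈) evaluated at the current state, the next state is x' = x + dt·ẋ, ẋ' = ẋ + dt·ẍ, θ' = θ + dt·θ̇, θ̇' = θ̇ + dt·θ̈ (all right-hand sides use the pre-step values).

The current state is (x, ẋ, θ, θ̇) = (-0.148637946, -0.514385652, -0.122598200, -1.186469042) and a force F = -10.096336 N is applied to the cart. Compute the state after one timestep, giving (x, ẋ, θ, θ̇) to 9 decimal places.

sinθ=-0.122291316, cosθ=0.992494249
temp = (F + m·l·θ̇²·sinθ)/(M+m) = (-10.096336 + -0.014159167)/1.954867 = -5.171960633
θ̈ = (g·sinθ − cosθ·temp)/(l·(4/3 − m·cos²θ/(M+m))) = 6.200060455
ẍ = temp − m·l·θ̈·cosθ/(M+m) = -5.430862972
Euler: x'=-0.148637946+0.044763·-0.514385652=-0.171663391, ẋ'=-0.514385652+0.044763·-5.430862972=-0.757487371
       θ'=-0.122598200+0.044763·-1.186469042=-0.175708114, θ̇'=-1.186469042+0.044763·6.200060455=-0.908935736

(-0.171663391, -0.757487371, -0.175708114, -0.908935736)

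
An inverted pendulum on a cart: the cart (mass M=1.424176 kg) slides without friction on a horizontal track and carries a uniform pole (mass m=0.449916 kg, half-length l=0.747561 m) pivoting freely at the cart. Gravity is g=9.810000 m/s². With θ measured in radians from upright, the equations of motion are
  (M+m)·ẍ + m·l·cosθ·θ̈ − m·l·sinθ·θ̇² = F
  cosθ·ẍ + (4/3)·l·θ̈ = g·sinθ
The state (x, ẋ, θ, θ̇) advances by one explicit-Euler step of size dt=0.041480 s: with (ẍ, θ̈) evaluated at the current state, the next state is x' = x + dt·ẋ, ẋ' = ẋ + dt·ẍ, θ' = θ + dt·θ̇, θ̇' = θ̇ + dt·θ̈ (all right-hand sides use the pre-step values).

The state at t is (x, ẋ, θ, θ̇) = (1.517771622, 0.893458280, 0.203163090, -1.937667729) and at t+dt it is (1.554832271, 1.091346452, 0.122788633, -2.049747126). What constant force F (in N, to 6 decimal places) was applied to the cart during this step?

ẍ = (ẋ'−ẋ)/dt = (1.091346452−0.893458280)/0.041480 = 4.770689
θ̈ = (θ̇'−θ̇)/dt = (-2.049747126−-1.937667729)/0.041480 = -2.702011
sinθ=0.201768, cosθ=0.979433
F = (M+m)·ẍ + m·l·cosθ·θ̈ − m·l·sinθ·θ̇² = 8.940710 + -0.890102 − 0.254794 = 7.795813

F = 7.795813 N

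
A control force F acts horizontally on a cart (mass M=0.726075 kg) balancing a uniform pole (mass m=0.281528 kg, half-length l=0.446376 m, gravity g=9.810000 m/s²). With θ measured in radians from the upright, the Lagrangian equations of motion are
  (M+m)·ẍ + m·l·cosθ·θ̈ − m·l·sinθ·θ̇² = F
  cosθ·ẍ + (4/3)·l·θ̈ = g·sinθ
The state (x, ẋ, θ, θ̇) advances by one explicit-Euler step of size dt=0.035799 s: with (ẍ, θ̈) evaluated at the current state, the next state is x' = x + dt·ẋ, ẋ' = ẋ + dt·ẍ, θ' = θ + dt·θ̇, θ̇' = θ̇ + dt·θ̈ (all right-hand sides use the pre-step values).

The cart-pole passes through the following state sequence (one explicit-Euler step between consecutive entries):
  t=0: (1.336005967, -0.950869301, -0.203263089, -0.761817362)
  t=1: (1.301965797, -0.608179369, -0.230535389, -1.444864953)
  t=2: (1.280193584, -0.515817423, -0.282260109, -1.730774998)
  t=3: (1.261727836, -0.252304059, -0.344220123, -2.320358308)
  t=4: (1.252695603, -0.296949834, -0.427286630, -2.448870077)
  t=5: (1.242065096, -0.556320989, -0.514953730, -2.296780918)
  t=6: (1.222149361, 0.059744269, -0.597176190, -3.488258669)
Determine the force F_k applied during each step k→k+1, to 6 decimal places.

step 0→1:
  ẍ = (ẋ'−ẋ)/dt = (-0.608179369−-0.950869301)/0.035799 = 9.572612
  θ̈ = (θ̇'−θ̇)/dt = (-1.444864953−-0.761817362)/0.035799 = -19.080075
  sinθ=-0.201866, cosθ=0.979413
  F = (M+m)·ẍ + m·l·cosθ·θ̈ − m·l·sinθ·θ̇² = 9.645392 + -2.348380 − -0.014723 = 7.311735
step 1→2:
  ẍ = (ẋ'−ẋ)/dt = (-0.515817423−-0.608179369)/0.035799 = 2.580015
  θ̈ = (θ̇'−θ̇)/dt = (-1.730774998−-1.444864953)/0.035799 = -7.986537
  sinθ=-0.228499, cosθ=0.973544
  F = (M+m)·ẍ + m·l·cosθ·θ̈ − m·l·sinθ·θ̇² = 2.599631 + -0.977095 − -0.059946 = 1.682482
step 2→3:
  ẍ = (ẋ'−ẋ)/dt = (-0.252304059−-0.515817423)/0.035799 = 7.360914
  θ̈ = (θ̇'−θ̇)/dt = (-2.320358308−-1.730774998)/0.035799 = -16.469268
  sinθ=-0.278527, cosθ=0.960428
  F = (M+m)·ẍ + m·l·cosθ·θ̈ − m·l·sinθ·θ̇² = 7.416879 + -1.987750 − -0.104851 = 5.533980
step 3→4:
  ẍ = (ẋ'−ẋ)/dt = (-0.296949834−-0.252304059)/0.035799 = -1.247124
  θ̈ = (θ̇'−θ̇)/dt = (-2.448870077−-2.320358308)/0.035799 = -3.589814
  sinθ=-0.337463, cosθ=0.941339
  F = (M+m)·ẍ + m·l·cosθ·θ̈ − m·l·sinθ·θ̇² = -1.256605 + -0.424659 − -0.228328 = -1.452937
step 4→5:
  ẍ = (ẋ'−ẋ)/dt = (-0.556320989−-0.296949834)/0.035799 = -7.245207
  θ̈ = (θ̇'−θ̇)/dt = (-2.296780918−-2.448870077)/0.035799 = 4.248419
  sinθ=-0.414403, cosθ=0.910094
  F = (M+m)·ẍ + m·l·cosθ·θ̈ − m·l·sinθ·θ̇² = -7.300292 + 0.485888 − -0.312303 = -6.502101
step 5→6:
  ẍ = (ẋ'−ẋ)/dt = (0.059744269−-0.556320989)/0.035799 = 17.209007
  θ̈ = (θ̇'−θ̇)/dt = (-3.488258669−-2.296780918)/0.035799 = -33.282431
  sinθ=-0.492495, cosθ=0.870316
  F = (M+m)·ẍ + m·l·cosθ·θ̈ − m·l·sinθ·θ̇² = 17.339848 + -3.640107 − -0.326485 = 14.026225

F_0 = 7.311735 N
F_1 = 1.682482 N
F_2 = 5.533980 N
F_3 = -1.452937 N
F_4 = -6.502101 N
F_5 = 14.026225 N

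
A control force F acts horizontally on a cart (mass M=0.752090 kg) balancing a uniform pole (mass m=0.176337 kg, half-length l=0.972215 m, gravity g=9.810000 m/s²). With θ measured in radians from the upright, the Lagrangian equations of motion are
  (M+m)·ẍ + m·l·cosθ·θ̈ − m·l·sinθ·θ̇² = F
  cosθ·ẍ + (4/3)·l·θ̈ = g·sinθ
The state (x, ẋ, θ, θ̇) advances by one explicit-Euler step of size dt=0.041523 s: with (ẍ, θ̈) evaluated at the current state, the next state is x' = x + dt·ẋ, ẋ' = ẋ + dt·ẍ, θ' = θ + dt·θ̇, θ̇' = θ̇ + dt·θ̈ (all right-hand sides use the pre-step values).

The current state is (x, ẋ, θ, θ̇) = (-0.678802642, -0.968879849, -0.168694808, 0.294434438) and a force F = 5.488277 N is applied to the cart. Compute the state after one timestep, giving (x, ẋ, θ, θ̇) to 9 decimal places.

sinθ=-0.167895828, cosθ=0.985804743
temp = (F + m·l·θ̇²·sinθ)/(M+m) = (5.488277 + -0.002495301)/0.928427 = 5.908683935
θ̈ = (g·sinθ − cosθ·temp)/(l·(4/3 − m·cos²θ/(M+m))) = -6.690196377
ẍ = temp − m·l·θ̈·cosθ/(M+m) = 7.126517031
Euler: x'=-0.678802642+0.041523·-0.968879849=-0.719033440, ẋ'=-0.968879849+0.041523·7.126517031=-0.672965482
       θ'=-0.168694808+0.041523·0.294434438=-0.156469007, θ̇'=0.294434438+0.041523·-6.690196377=0.016637414

(-0.719033440, -0.672965482, -0.156469007, 0.016637414)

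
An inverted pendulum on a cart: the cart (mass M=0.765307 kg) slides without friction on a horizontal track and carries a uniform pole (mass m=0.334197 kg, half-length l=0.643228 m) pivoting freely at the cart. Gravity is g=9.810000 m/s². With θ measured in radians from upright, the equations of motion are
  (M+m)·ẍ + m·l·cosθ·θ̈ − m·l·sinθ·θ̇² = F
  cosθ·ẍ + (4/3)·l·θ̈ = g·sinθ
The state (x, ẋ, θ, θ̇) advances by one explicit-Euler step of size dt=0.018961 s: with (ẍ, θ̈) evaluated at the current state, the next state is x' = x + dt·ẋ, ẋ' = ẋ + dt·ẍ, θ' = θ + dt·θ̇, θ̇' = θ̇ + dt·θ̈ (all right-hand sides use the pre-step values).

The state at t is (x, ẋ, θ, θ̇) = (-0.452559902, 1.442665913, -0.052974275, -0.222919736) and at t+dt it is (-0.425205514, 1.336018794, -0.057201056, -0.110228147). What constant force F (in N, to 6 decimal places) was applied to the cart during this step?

ẍ = (ẋ'−ẋ)/dt = (1.336018794−1.442665913)/0.018961 = -5.624551
θ̈ = (θ̇'−θ̇)/dt = (-0.110228147−-0.222919736)/0.018961 = 5.943336
sinθ=-0.052950, cosθ=0.998597
F = (M+m)·ẍ + m·l·cosθ·θ̈ − m·l·sinθ·θ̇² = -6.184217 + 1.275816 − -0.000566 = -4.907835

F = -4.907835 N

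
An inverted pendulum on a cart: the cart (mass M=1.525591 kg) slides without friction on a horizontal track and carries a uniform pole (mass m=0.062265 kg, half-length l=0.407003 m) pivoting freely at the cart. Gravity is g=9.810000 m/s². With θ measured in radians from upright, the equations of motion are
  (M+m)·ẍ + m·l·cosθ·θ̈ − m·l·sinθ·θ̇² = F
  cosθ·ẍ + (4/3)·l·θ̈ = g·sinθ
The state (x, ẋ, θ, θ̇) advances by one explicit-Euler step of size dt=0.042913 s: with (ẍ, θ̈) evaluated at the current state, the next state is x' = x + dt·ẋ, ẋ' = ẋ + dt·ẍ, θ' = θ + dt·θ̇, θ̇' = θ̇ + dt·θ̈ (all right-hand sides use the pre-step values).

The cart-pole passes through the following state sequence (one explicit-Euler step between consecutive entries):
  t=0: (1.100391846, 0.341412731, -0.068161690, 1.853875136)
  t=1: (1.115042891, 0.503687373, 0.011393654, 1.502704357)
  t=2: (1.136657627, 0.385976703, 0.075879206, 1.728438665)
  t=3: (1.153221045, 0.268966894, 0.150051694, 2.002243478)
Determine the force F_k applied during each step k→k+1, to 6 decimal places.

step 0→1:
  ẍ = (ẋ'−ẋ)/dt = (0.503687373−0.341412731)/0.042913 = 3.781480
  θ̈ = (θ̇'−θ̇)/dt = (1.502704357−1.853875136)/0.042913 = -8.183319
  sinθ=-0.068109, cosθ=0.997678
  F = (M+m)·ẍ + m·l·cosθ·θ̈ − m·l·sinθ·θ̇² = 6.004445 + -0.206900 − -0.005932 = 5.803477
step 1→2:
  ẍ = (ẋ'−ẋ)/dt = (0.385976703−0.503687373)/0.042913 = -2.743007
  θ̈ = (θ̇'−θ̇)/dt = (1.728438665−1.502704357)/0.042913 = 5.260278
  sinθ=0.011393, cosθ=0.999935
  F = (M+m)·ẍ + m·l·cosθ·θ̈ − m·l·sinθ·θ̇² = -4.355501 + 0.133298 − 0.000652 = -4.222855
step 2→3:
  ẍ = (ẋ'−ẋ)/dt = (0.268966894−0.385976703)/0.042913 = -2.726675
  θ̈ = (θ̇'−θ̇)/dt = (2.002243478−1.728438665)/0.042913 = 6.380463
  sinθ=0.075806, cosθ=0.997123
  F = (M+m)·ẍ + m·l·cosθ·θ̈ − m·l·sinθ·θ̇² = -4.329567 + 0.161229 − 0.005739 = -4.174078

F_0 = 5.803477 N
F_1 = -4.222855 N
F_2 = -4.174078 N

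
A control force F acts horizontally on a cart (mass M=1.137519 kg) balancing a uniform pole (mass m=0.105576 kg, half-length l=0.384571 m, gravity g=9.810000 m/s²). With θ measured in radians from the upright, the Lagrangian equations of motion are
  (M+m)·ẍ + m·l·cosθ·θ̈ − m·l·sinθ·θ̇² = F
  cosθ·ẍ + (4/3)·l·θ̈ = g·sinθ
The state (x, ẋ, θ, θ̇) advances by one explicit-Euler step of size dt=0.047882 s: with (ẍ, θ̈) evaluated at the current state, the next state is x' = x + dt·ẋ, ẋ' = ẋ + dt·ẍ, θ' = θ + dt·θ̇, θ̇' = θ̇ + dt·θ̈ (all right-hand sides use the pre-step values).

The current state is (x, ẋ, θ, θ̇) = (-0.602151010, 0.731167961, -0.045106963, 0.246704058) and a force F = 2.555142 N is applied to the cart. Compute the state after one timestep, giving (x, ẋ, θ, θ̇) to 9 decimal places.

(-0.567141226, 0.837703618, -0.033294279, -0.002159992)

sinθ=-0.045091668, cosθ=0.998982853
temp = (F + m·l·θ̇²·sinθ)/(M+m) = (2.555142 + -0.000111427)/1.243095 = 2.055378368
θ̈ = (g·sinθ − cosθ·temp)/(l·(4/3 − m·cos²θ/(M+m))) = -5.197444753
ẍ = temp − m·l·θ̈·cosθ/(M+m) = 2.224962547
Euler: x'=-0.602151010+0.047882·0.731167961=-0.567141226, ẋ'=0.731167961+0.047882·2.224962547=0.837703618
       θ'=-0.045106963+0.047882·0.246704058=-0.033294279, θ̇'=0.246704058+0.047882·-5.197444753=-0.002159992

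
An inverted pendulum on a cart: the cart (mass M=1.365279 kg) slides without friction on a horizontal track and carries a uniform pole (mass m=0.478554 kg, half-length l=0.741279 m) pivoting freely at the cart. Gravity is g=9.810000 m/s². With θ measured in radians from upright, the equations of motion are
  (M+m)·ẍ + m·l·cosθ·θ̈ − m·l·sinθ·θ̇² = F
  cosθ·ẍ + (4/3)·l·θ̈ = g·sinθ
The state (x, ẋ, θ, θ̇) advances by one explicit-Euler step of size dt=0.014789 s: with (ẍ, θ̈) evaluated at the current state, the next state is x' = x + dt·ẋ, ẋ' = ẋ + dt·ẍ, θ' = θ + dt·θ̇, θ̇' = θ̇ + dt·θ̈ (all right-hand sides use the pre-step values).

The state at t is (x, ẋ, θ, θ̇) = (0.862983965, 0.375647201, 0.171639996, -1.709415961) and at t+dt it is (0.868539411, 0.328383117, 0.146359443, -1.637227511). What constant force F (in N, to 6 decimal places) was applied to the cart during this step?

ẍ = (ẋ'−ẋ)/dt = (0.328383117−0.375647201)/0.014789 = -3.195894
θ̈ = (θ̇'−θ̇)/dt = (-1.637227511−-1.709415961)/0.014789 = 4.881226
sinθ=0.170798, cosθ=0.985306
F = (M+m)·ẍ + m·l·cosθ·θ̈ − m·l·sinθ·θ̇² = -5.892696 + 1.706132 − 0.177048 = -4.363612

F = -4.363612 N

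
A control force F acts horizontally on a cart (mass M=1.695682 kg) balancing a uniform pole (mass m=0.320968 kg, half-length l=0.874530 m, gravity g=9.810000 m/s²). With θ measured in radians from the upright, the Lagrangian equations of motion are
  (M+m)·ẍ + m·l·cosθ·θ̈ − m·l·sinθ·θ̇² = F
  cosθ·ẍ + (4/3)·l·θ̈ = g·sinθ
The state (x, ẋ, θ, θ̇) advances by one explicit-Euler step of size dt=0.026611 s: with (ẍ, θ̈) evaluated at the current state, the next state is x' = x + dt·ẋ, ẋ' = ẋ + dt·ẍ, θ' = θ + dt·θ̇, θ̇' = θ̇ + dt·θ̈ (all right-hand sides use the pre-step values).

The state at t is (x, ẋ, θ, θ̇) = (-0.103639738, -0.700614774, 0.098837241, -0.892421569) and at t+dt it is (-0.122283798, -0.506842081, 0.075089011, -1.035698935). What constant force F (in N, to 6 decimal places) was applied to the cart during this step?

ẍ = (ẋ'−ẋ)/dt = (-0.506842081−-0.700614774)/0.026611 = 7.281676
θ̈ = (θ̇'−θ̇)/dt = (-1.035698935−-0.892421569)/0.026611 = -5.384141
sinθ=0.098676, cosθ=0.995120
F = (M+m)·ẍ + m·l·cosθ·θ̈ − m·l·sinθ·θ̇² = 14.684593 + -1.503932 − 0.022059 = 13.158602

F = 13.158602 N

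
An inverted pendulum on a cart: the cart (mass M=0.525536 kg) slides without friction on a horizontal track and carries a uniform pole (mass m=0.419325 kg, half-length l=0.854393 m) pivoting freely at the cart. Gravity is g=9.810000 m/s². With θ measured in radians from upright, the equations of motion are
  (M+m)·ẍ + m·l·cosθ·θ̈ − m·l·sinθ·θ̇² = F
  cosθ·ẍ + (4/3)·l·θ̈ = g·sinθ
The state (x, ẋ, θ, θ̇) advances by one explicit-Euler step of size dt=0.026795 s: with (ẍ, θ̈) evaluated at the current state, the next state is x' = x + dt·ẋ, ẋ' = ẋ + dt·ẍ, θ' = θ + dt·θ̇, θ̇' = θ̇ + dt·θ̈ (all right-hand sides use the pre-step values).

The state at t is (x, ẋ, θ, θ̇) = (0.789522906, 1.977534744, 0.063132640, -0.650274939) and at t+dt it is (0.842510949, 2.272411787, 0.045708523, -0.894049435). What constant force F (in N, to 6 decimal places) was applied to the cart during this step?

F = 7.135623 N

ẍ = (ẋ'−ẋ)/dt = (2.272411787−1.977534744)/0.026795 = 11.004928
θ̈ = (θ̇'−θ̇)/dt = (-0.894049435−-0.650274939)/0.026795 = -9.097761
sinθ=0.063091, cosθ=0.998008
F = (M+m)·ẍ + m·l·cosθ·θ̈ − m·l·sinθ·θ̇² = 10.398127 + -3.252946 − 0.009558 = 7.135623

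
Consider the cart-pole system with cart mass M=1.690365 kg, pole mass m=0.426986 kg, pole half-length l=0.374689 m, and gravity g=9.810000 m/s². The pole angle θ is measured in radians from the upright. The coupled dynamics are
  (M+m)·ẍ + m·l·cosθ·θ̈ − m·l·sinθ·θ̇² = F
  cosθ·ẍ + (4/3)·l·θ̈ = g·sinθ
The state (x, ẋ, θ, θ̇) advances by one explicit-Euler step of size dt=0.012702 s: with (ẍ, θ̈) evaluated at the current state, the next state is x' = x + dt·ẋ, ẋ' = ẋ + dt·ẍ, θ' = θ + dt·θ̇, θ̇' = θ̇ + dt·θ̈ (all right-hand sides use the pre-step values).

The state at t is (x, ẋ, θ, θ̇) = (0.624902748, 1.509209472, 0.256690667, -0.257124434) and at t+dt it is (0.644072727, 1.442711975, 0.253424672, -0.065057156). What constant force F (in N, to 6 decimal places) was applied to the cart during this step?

ẍ = (ẋ'−ẋ)/dt = (1.442711975−1.509209472)/0.012702 = -5.235199
θ̈ = (θ̇'−θ̇)/dt = (-0.065057156−-0.257124434)/0.012702 = 15.121026
sinθ=0.253881, cosθ=0.967235
F = (M+m)·ẍ + m·l·cosθ·θ̈ − m·l·sinθ·θ̇² = -11.084754 + 2.339904 − 0.002685 = -8.747535

F = -8.747535 N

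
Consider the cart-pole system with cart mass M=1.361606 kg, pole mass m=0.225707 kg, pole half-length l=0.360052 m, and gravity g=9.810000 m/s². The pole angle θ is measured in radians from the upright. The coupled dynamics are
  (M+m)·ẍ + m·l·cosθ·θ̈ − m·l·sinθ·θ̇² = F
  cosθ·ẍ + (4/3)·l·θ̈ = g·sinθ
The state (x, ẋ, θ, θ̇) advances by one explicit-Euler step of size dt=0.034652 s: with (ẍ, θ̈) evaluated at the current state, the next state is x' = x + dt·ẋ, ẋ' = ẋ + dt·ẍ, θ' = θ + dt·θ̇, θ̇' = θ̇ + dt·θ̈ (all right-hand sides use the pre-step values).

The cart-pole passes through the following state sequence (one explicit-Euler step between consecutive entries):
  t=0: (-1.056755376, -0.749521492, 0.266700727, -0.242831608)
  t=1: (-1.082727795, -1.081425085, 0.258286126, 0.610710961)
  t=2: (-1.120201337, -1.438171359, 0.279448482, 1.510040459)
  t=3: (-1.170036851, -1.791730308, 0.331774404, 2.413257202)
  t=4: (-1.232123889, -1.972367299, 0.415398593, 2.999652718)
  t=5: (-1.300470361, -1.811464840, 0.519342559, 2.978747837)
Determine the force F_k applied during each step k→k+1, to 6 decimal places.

F_0 = -13.273888 N
F_1 = -14.310153 N
F_2 = -14.210614 N
F_3 = -7.128417 N
F_4 = 7.030553 N

step 0→1:
  ẍ = (ẋ'−ẋ)/dt = (-1.081425085−-0.749521492)/0.034652 = -9.578194
  θ̈ = (θ̇'−θ̇)/dt = (0.610710961−-0.242831608)/0.034652 = 24.631841
  sinθ=0.263550, cosθ=0.964646
  F = (M+m)·ẍ + m·l·cosθ·θ̈ − m·l·sinθ·θ̇² = -15.203593 + 1.930967 − 0.001263 = -13.273888
step 1→2:
  ẍ = (ẋ'−ẋ)/dt = (-1.438171359−-1.081425085)/0.034652 = -10.295114
  θ̈ = (θ̇'−θ̇)/dt = (1.510040459−0.610710961)/0.034652 = 25.953177
  sinθ=0.255424, cosθ=0.966829
  F = (M+m)·ẍ + m·l·cosθ·θ̈ − m·l·sinθ·θ̇² = -16.341568 + 2.039156 − 0.007742 = -14.310153
step 2→3:
  ẍ = (ẋ'−ẋ)/dt = (-1.791730308−-1.438171359)/0.034652 = -10.203133
  θ̈ = (θ̇'−θ̇)/dt = (2.413257202−1.510040459)/0.034652 = 26.065357
  sinθ=0.275826, cosθ=0.961208
  F = (M+m)·ẍ + m·l·cosθ·θ̈ − m·l·sinθ·θ̇² = -16.195565 + 2.036063 − 0.051112 = -14.210614
step 3→4:
  ẍ = (ẋ'−ẋ)/dt = (-1.972367299−-1.791730308)/0.034652 = -5.212888
  θ̈ = (θ̇'−θ̇)/dt = (2.999652718−2.413257202)/0.034652 = 16.922415
  sinθ=0.325721, cosθ=0.945466
  F = (M+m)·ẍ + m·l·cosθ·θ̈ − m·l·sinθ·θ̇² = -8.274485 + 1.300225 − 0.154157 = -7.128417
step 4→5:
  ẍ = (ẋ'−ẋ)/dt = (-1.811464840−-1.972367299)/0.034652 = 4.643382
  θ̈ = (θ̇'−θ̇)/dt = (2.978747837−2.999652718)/0.034652 = -0.603281
  sinθ=0.403555, cosθ=0.914956
  F = (M+m)·ẍ + m·l·cosθ·θ̈ − m·l·sinθ·θ̇² = 7.370500 + -0.044857 − 0.295090 = 7.030553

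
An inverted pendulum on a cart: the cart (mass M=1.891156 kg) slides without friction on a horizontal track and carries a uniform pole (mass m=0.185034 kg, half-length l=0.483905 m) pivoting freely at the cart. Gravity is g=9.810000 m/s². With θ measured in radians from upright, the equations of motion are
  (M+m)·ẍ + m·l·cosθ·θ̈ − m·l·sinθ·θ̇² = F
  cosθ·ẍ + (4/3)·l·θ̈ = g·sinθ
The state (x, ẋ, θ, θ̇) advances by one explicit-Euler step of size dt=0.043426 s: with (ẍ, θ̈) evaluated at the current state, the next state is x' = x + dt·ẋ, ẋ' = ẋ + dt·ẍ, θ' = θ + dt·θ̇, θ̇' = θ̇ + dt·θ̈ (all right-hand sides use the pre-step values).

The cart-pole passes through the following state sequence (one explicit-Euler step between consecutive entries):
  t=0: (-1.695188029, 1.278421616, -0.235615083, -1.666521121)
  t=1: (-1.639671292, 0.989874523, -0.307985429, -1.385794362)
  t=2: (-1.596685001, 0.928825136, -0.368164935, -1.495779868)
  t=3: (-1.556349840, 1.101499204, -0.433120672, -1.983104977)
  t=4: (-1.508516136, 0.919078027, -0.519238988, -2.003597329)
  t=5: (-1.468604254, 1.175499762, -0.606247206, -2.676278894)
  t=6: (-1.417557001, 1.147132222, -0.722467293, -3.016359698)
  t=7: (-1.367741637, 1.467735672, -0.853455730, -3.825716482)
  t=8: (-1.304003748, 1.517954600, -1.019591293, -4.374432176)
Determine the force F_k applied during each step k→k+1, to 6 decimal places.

step 0→1:
  ẍ = (ẋ'−ẋ)/dt = (0.989874523−1.278421616)/0.043426 = -6.644570
  θ̈ = (θ̇'−θ̇)/dt = (-1.385794362−-1.666521121)/0.043426 = 6.464486
  sinθ=-0.233441, cosθ=0.972371
  F = (M+m)·ẍ + m·l·cosθ·θ̈ − m·l·sinθ·θ̇² = -13.795390 + 0.562830 − -0.058051 = -13.174508
step 1→2:
  ẍ = (ẋ'−ẋ)/dt = (0.928825136−0.989874523)/0.043426 = -1.405826
  θ̈ = (θ̇'−θ̇)/dt = (-1.495779868−-1.385794362)/0.043426 = -2.532711
  sinθ=-0.303139, cosθ=0.952946
  F = (M+m)·ẍ + m·l·cosθ·θ̈ − m·l·sinθ·θ̇² = -2.918761 + -0.216105 − -0.052126 = -3.082741
step 2→3:
  ẍ = (ẋ'−ẋ)/dt = (1.101499204−0.928825136)/0.043426 = 3.976283
  θ̈ = (θ̇'−θ̇)/dt = (-1.983104977−-1.495779868)/0.043426 = -11.221966
  sinθ=-0.359904, cosθ=0.932989
  F = (M+m)·ẍ + m·l·cosθ·θ̈ − m·l·sinθ·θ̇² = 8.255519 + -0.937470 − -0.072100 = 7.390149
step 3→4:
  ẍ = (ẋ'−ẋ)/dt = (0.919078027−1.101499204)/0.043426 = -4.200736
  θ̈ = (θ̇'−θ̇)/dt = (-2.003597329−-1.983104977)/0.043426 = -0.471891
  sinθ=-0.419705, cosθ=0.907660
  F = (M+m)·ẍ + m·l·cosθ·θ̈ − m·l·sinθ·θ̇² = -8.721527 + -0.038351 − -0.147791 = -8.612087
step 4→5:
  ẍ = (ẋ'−ẋ)/dt = (1.175499762−0.919078027)/0.043426 = 5.904797
  θ̈ = (θ̇'−θ̇)/dt = (-2.676278894−-2.003597329)/0.043426 = -15.490295
  sinθ=-0.496220, cosθ=0.868197
  F = (M+m)·ẍ + m·l·cosθ·θ̈ − m·l·sinθ·θ̇² = 12.259481 + -1.204175 − -0.178364 = 11.233670
step 5→6:
  ẍ = (ẋ'−ẋ)/dt = (1.147132222−1.175499762)/0.043426 = -0.653239
  θ̈ = (θ̇'−θ̇)/dt = (-3.016359698−-2.676278894)/0.043426 = -7.831272
  sinθ=-0.569787, cosθ=0.821792
  F = (M+m)·ẍ + m·l·cosθ·θ̈ − m·l·sinθ·θ̇² = -1.356247 + -0.576243 − -0.365416 = -1.567075
step 6→7:
  ẍ = (ẋ'−ẋ)/dt = (1.467735672−1.147132222)/0.043426 = 7.382753
  θ̈ = (θ̇'−θ̇)/dt = (-3.825716482−-3.016359698)/0.043426 = -18.637608
  sinθ=-0.661238, cosθ=0.750177
  F = (M+m)·ẍ + m·l·cosθ·θ̈ − m·l·sinθ·θ̇² = 15.327999 + -1.251888 − -0.538686 = 14.614797
step 7→8:
  ẍ = (ẋ'−ẋ)/dt = (1.517954600−1.467735672)/0.043426 = 1.156425
  θ̈ = (θ̇'−θ̇)/dt = (-4.374432176−-3.825716482)/0.043426 = -12.635649
  sinθ=-0.753557, cosθ=0.657383
  F = (M+m)·ẍ + m·l·cosθ·θ̈ − m·l·sinθ·θ̇² = 2.400959 + -0.743751 − -0.987536 = 2.644744

F_0 = -13.174508 N
F_1 = -3.082741 N
F_2 = 7.390149 N
F_3 = -8.612087 N
F_4 = 11.233670 N
F_5 = -1.567075 N
F_6 = 14.614797 N
F_7 = 2.644744 N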